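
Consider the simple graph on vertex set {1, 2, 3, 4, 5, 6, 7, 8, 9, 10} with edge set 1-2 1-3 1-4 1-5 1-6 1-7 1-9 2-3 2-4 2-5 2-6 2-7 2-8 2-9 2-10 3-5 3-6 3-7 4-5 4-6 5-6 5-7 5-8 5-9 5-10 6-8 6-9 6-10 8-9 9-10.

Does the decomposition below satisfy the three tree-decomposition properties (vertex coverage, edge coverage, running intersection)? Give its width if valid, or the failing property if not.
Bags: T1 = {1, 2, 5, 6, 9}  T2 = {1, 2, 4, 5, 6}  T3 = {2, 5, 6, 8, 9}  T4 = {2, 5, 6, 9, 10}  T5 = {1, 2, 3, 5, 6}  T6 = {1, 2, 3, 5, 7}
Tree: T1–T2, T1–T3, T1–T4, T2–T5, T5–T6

Every vertex of G appears in some bag (union = {1, 2, 3, 4, 5, 6, 7, 8, 9, 10}); every edge is covered by a bag; and for each vertex v the set of bags containing v is connected in the bag tree. The decomposition is therefore valid. The largest bag has 5 vertices, so the width is 4.

Yes; width 4.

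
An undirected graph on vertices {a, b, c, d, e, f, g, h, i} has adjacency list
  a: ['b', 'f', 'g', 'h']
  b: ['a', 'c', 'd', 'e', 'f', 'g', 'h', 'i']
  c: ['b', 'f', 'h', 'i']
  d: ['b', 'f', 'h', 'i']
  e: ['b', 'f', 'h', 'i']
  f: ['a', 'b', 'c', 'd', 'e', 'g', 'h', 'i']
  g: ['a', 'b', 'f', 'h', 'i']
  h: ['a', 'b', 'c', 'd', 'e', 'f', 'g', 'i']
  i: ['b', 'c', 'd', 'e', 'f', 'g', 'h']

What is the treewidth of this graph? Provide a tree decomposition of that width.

The largest bag has 5 vertices, giving width 4; this decomposition certifies tw(G) ≤ 4. Conversely, {a, b, f, g, h} is a clique of size 5, and the vertices of any clique must share a bag in every tree decomposition; so some bag has ≥ 5 vertices and tw(G) ≥ 4. The upper and lower bounds meet at 4, so that is the treewidth.

Treewidth 4.
Bags: B1 = {b, e, f, h, i}  B2 = {b, c, f, h, i}  B3 = {b, d, f, h, i}  B4 = {b, f, g, h, i}  B5 = {a, b, f, g, h}
Tree: B1–B2, B2–B3, B2–B4, B4–B5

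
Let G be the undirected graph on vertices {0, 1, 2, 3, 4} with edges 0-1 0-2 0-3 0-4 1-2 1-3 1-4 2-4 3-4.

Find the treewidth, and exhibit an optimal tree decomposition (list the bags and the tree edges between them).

Treewidth 3.
Bags: B1 = {0, 1, 3, 4}  B2 = {0, 1, 2, 4}
Tree: B1–B2

The largest bag has 4 vertices, giving width 3; this decomposition certifies tw(G) ≤ 3. For the lower bound, the 4 vertices {0, 1, 2, 4} are pairwise adjacent, and any tree decomposition puts a clique entirely inside one bag — forcing width ≥ 3. The upper and lower bounds meet at 3, so that is the treewidth.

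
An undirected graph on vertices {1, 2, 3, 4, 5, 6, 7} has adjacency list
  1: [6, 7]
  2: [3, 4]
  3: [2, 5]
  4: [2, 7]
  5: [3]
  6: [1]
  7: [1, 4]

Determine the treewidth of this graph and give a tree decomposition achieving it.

The largest bag has 2 vertices, giving width 1; this decomposition certifies tw(G) ≤ 1. Since G has at least one edge (e.g. 5–3), it is not an edgeless graph, so tw(G) ≥ 1. The upper and lower bounds meet at 1, so that is the treewidth.

Treewidth 1.
One such decomposition:
Bags: B1 = {3, 5}  B2 = {2, 3}  B3 = {2, 4}  B4 = {4, 7}  B5 = {1, 7}  B6 = {1, 6}
Tree: B1–B2, B2–B3, B3–B4, B4–B5, B5–B6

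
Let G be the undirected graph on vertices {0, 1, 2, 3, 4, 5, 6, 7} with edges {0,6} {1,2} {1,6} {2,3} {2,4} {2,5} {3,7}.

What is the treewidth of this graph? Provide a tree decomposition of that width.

Treewidth 1.
One optimal decomposition is:
Bags: B1 = {1, 2}  B2 = {2, 3}  B3 = {3, 7}  B4 = {1, 6}  B5 = {2, 5}  B6 = {0, 6}  B7 = {2, 4}
Tree: B1–B2, B2–B3, B1–B4, B2–B5, B4–B6, B5–B7

Every bag has size at most 2, so the width is 2 − 1 = 1 and tw(G) ≤ 1. Since G has at least one edge (e.g. 2–1), it is not an edgeless graph, so tw(G) ≥ 1. Hence tw(G) = 1 exactly.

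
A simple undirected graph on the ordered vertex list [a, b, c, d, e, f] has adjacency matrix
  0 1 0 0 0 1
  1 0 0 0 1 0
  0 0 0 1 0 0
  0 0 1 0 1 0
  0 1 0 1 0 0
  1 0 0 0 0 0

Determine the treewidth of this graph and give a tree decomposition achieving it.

Treewidth 1.
Bags: B1 = {c, d}  B2 = {d, e}  B3 = {b, e}  B4 = {a, b}  B5 = {a, f}
Tree: B1–B2, B2–B3, B3–B4, B4–B5

The largest bag has 2 vertices, giving width 1; this decomposition certifies tw(G) ≤ 1. G has an edge, so its treewidth is at least 1. Therefore the treewidth is 1.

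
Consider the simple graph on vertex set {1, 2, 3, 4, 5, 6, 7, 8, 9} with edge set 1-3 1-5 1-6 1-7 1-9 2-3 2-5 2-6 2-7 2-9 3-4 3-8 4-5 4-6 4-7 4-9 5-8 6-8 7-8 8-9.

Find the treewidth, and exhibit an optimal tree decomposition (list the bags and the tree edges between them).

Every bag has size at most 5, so the width is 5 − 1 = 4 and tw(G) ≤ 4. For the lower bound: the 5 vertex sets {3,4}, {8,9}, {1,6}, {2}, {5} are disjoint, each induces a connected subgraph, and every pair is joined by at least one edge of G. Contracting each set to a single vertex therefore yields K_{5} as a minor, and since treewidth is minor-monotone, tw(G) ≥ tw(K_{5}) = 4. The upper and lower bounds meet at 4, so that is the treewidth.

Treewidth 4.
One optimal decomposition is:
Bags: B1 = {1, 2, 3, 4, 8}  B2 = {1, 2, 4, 8, 9}  B3 = {1, 2, 4, 6, 8}  B4 = {1, 2, 4, 5, 8}  B5 = {1, 2, 4, 7, 8}
Tree: B1–B2, B2–B3, B3–B4, B4–B5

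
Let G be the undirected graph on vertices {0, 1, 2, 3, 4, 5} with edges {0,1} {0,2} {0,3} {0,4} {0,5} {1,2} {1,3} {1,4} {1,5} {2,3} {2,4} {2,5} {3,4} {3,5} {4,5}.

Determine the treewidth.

A width-5 tree decomposition is:
Bags: B1 = {0, 1, 2, 3, 4, 5}
Tree: (single bag)
With just one bag of size 6, the width is 6 − 1 = 5, so tw(G) ≤ 5. On the other hand G contains the 6-clique {0, 1, 2, 3, 4, 5}. A clique must lie in a single bag of any decomposition, so no decomposition can have width below 5. Therefore the treewidth is 5.

5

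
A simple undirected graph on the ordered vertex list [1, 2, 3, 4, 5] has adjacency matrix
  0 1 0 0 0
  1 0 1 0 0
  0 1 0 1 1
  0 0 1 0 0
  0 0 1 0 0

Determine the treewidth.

1

A width-1 tree decomposition is:
Bags: B1 = {2, 3}  B2 = {1, 2}  B3 = {3, 4}  B4 = {3, 5}
Tree: B1–B2, B1–B3, B1–B4
Every bag has size at most 2, so the width is 2 − 1 = 1 and tw(G) ≤ 1. Since G has at least one edge (e.g. 3–2), it is not an edgeless graph, so tw(G) ≥ 1. Therefore the treewidth is 1.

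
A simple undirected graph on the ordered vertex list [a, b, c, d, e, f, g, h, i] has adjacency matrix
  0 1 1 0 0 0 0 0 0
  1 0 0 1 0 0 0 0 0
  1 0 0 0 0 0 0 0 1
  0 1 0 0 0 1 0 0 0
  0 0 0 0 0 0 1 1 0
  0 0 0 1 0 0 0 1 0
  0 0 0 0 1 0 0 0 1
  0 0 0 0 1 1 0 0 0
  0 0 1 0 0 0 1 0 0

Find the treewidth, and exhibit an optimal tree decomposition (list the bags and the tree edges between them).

Every bag has size at most 3, so the width is 3 − 1 = 2 and tw(G) ≤ 2. For the lower bound, G contains the cycle e–h–f–d–b–a–c–i–g–e, so G is not a forest; only forests have treewidth ≤ 1, hence tw(G) ≥ 2. The upper and lower bounds meet at 2, so that is the treewidth.

Treewidth 2.
Bags: B1 = {e, f, h}  B2 = {d, e, f}  B3 = {b, d, e}  B4 = {a, b, e}  B5 = {a, c, e}  B6 = {c, e, i}  B7 = {e, g, i}
Tree: B1–B2, B2–B3, B3–B4, B4–B5, B5–B6, B6–B7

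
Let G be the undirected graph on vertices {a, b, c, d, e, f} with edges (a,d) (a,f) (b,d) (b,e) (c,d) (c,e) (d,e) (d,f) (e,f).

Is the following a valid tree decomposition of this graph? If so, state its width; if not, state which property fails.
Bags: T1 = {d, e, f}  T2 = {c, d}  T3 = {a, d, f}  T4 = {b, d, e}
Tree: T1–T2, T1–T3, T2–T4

A tree decomposition must satisfy three properties: every vertex lies in some bag; for every edge, both endpoints lie together in some bag; and for every vertex, the bags containing it form a connected subtree. Here edge (e,c) lies in no bag, so the decomposition is invalid.

No — edge (e,c) lies in no bag.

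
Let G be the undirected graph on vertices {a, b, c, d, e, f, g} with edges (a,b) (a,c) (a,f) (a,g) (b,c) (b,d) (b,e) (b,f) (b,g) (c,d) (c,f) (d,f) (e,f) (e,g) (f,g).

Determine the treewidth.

3

A width-3 tree decomposition is:
Bags: B1 = {a, b, f, g}  B2 = {a, b, c, f}  B3 = {b, e, f, g}  B4 = {b, c, d, f}
Tree: B1–B2, B1–B3, B2–B4
Every bag has size at most 4, so the width is 4 − 1 = 3 and tw(G) ≤ 3. Conversely, {b, c, d, f} is a clique of size 4, and the vertices of any clique must share a bag in every tree decomposition; so some bag has ≥ 4 vertices and tw(G) ≥ 3. Combining the bounds, tw(G) = 3.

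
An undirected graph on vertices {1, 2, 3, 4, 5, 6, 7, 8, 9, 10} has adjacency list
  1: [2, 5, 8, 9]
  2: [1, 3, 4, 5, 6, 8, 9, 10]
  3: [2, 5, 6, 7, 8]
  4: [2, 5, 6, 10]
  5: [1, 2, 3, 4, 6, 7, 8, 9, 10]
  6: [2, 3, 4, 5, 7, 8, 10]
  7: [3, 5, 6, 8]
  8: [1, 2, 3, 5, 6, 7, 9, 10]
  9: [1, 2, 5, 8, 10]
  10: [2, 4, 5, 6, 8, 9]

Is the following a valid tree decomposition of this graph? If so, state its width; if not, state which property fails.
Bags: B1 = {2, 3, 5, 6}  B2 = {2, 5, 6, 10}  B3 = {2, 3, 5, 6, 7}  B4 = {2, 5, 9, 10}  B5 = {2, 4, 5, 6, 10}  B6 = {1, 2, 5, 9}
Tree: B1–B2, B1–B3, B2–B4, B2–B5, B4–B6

No — vertex 8 appears in no bag.

A tree decomposition must satisfy three properties: every vertex lies in some bag; for every edge, both endpoints lie together in some bag; and for every vertex, the bags containing it form a connected subtree. Here vertex 8 appears in no bag, so the decomposition is invalid.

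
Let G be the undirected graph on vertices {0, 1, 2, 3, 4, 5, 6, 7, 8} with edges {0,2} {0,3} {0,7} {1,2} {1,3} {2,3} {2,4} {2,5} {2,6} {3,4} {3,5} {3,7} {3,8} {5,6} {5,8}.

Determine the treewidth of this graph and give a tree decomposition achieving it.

Treewidth 2.
Bags: B1 = {0, 3, 7}  B2 = {0, 2, 3}  B3 = {2, 3, 5}  B4 = {1, 2, 3}  B5 = {3, 5, 8}  B6 = {2, 5, 6}  B7 = {2, 3, 4}
Tree: B1–B2, B2–B3, B2–B4, B3–B5, B3–B6, B4–B7

Every bag has size at most 3, so the width is 3 − 1 = 2 and tw(G) ≤ 2. Conversely, {3, 5, 8} is a clique of size 3, and the vertices of any clique must share a bag in every tree decomposition; so some bag has ≥ 3 vertices and tw(G) ≥ 2. Therefore the treewidth is 2.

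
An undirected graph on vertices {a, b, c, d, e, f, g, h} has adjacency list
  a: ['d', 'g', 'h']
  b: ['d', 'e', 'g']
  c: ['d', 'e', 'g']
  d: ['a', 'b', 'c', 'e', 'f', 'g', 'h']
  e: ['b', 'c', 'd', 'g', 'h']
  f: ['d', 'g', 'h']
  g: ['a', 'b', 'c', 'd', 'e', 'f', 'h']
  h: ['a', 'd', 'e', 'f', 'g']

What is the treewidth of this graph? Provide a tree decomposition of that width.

Treewidth 3.
One optimal decomposition is:
Bags: B1 = {d, e, g, h}  B2 = {a, d, g, h}  B3 = {d, f, g, h}  B4 = {b, d, e, g}  B5 = {c, d, e, g}
Tree: B1–B2, B2–B3, B1–B4, B4–B5

Each bag holds 4 vertices, so the decomposition has width 3, which upper-bounds the treewidth. For the lower bound, the 4 vertices {d, e, g, h} are pairwise adjacent, and any tree decomposition puts a clique entirely inside one bag — forcing width ≥ 3. Hence tw(G) = 3 exactly.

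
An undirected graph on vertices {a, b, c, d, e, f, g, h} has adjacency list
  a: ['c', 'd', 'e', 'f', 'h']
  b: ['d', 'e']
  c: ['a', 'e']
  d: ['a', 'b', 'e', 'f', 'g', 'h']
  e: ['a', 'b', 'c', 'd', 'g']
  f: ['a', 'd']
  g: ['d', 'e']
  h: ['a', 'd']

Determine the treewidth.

2

A width-2 tree decomposition is:
Bags: B1 = {a, d, e}  B2 = {b, d, e}  B3 = {d, e, g}  B4 = {a, d, f}  B5 = {a, d, h}  B6 = {a, c, e}
Tree: B1–B2, B2–B3, B1–B4, B1–B5, B1–B6
Each bag holds 3 vertices, so the decomposition has width 2, which upper-bounds the treewidth. For the lower bound, the 3 vertices {d, e, g} are pairwise adjacent, and any tree decomposition puts a clique entirely inside one bag — forcing width ≥ 2. The upper and lower bounds meet at 2, so that is the treewidth.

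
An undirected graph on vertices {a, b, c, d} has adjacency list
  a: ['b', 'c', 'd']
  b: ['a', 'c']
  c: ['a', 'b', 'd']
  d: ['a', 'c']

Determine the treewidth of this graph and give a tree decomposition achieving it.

Treewidth 2.
One such decomposition:
Bags: B1 = {a, b, c}  B2 = {a, c, d}
Tree: B1–B2

Every bag has size at most 3, so the width is 3 − 1 = 2 and tw(G) ≤ 2. On the other hand G contains the 3-clique {a, c, d}. A clique must lie in a single bag of any decomposition, so no decomposition can have width below 2. Therefore the treewidth is 2.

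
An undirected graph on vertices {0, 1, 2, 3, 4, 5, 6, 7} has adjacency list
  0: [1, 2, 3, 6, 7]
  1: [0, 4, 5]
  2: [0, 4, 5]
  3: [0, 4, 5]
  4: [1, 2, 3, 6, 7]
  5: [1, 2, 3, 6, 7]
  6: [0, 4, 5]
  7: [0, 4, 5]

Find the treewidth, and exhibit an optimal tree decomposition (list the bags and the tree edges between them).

Each bag holds 4 vertices, so the decomposition has width 3, which upper-bounds the treewidth. For the lower bound: the 4 vertex sets {2,5}, {4,6}, {0}, {3} are disjoint, each induces a connected subgraph, and every pair is joined by at least one edge of G. Contracting each set to a single vertex therefore yields K_{4} as a minor, and since treewidth is minor-monotone, tw(G) ≥ tw(K_{4}) = 3. Hence tw(G) = 3 exactly.

Treewidth 3.
One optimal decomposition is:
Bags: B1 = {0, 2, 4, 5}  B2 = {0, 4, 5, 6}  B3 = {0, 3, 4, 5}  B4 = {0, 4, 5, 7}  B5 = {0, 1, 4, 5}
Tree: B1–B2, B2–B3, B3–B4, B4–B5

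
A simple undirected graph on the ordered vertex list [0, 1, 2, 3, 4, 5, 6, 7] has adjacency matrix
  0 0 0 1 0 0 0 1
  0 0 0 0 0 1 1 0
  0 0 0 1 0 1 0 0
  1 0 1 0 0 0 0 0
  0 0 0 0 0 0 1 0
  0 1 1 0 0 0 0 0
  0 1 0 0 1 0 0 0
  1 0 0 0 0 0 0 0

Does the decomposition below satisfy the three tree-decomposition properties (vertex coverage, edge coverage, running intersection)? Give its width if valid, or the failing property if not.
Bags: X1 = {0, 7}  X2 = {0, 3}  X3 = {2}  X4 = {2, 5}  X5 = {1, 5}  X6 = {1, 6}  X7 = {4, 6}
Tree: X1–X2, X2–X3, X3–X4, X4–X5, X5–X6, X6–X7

No — edge (3,2) lies in no bag.

A tree decomposition must satisfy three properties: every vertex lies in some bag; for every edge, both endpoints lie together in some bag; and for every vertex, the bags containing it form a connected subtree. Here edge (3,2) lies in no bag, so the decomposition is invalid.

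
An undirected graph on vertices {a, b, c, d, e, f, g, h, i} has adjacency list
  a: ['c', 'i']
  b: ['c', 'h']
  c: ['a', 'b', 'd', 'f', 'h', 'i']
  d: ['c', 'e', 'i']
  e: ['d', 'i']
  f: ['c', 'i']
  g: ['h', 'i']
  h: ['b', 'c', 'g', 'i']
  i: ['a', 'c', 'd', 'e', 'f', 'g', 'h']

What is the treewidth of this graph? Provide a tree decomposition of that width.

Treewidth 2.
One such decomposition:
Bags: B1 = {c, h, i}  B2 = {c, d, i}  B3 = {d, e, i}  B4 = {g, h, i}  B5 = {a, c, i}  B6 = {c, f, i}  B7 = {b, c, h}
Tree: B1–B2, B2–B3, B1–B4, B1–B5, B2–B6, B1–B7

The largest bag has 3 vertices, giving width 2; this decomposition certifies tw(G) ≤ 2. On the other hand G contains the 3-clique {b, c, h}. A clique must lie in a single bag of any decomposition, so no decomposition can have width below 2. Hence tw(G) = 2 exactly.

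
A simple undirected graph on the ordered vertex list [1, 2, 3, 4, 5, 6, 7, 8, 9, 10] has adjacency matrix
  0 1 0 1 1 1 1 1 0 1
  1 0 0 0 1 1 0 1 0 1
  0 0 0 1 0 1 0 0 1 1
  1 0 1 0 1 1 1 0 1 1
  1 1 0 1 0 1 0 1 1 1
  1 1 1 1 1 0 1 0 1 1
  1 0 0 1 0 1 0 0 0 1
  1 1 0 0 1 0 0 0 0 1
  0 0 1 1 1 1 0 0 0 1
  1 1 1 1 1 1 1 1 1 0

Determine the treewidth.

A width-4 tree decomposition is:
Bags: B1 = {1, 4, 5, 6, 10}  B2 = {1, 4, 6, 7, 10}  B3 = {4, 5, 6, 9, 10}  B4 = {3, 4, 6, 9, 10}  B5 = {1, 2, 5, 6, 10}  B6 = {1, 2, 5, 8, 10}
Tree: B1–B2, B1–B3, B3–B4, B1–B5, B5–B6
Each bag holds 5 vertices, so the decomposition has width 4, which upper-bounds the treewidth. For the lower bound, the 5 vertices {1, 2, 5, 8, 10} are pairwise adjacent, and any tree decomposition puts a clique entirely inside one bag — forcing width ≥ 4. Combining the bounds, tw(G) = 4.

4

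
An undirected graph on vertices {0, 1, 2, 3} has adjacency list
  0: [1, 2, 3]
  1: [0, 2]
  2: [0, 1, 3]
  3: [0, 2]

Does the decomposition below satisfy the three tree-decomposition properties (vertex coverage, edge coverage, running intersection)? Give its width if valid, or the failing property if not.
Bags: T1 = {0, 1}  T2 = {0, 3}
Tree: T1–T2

A tree decomposition must satisfy three properties: every vertex lies in some bag; for every edge, both endpoints lie together in some bag; and for every vertex, the bags containing it form a connected subtree. Here vertex 2 appears in no bag, so the decomposition is invalid.

No — vertex 2 appears in no bag.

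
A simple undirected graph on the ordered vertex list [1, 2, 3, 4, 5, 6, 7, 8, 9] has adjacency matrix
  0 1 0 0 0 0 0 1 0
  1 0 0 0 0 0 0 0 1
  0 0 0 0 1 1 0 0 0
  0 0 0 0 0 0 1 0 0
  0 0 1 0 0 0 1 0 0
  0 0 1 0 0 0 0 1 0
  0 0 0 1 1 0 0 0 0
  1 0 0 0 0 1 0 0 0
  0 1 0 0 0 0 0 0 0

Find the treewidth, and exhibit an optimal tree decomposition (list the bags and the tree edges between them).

Each bag holds 2 vertices, so the decomposition has width 1, which upper-bounds the treewidth. Any graph with an edge has treewidth ≥ 1, and G has the edge 4–7. The upper and lower bounds meet at 1, so that is the treewidth.

Treewidth 1.
One optimal decomposition is:
Bags: B1 = {4, 7}  B2 = {5, 7}  B3 = {3, 5}  B4 = {3, 6}  B5 = {6, 8}  B6 = {1, 8}  B7 = {1, 2}  B8 = {2, 9}
Tree: B1–B2, B2–B3, B3–B4, B4–B5, B5–B6, B6–B7, B7–B8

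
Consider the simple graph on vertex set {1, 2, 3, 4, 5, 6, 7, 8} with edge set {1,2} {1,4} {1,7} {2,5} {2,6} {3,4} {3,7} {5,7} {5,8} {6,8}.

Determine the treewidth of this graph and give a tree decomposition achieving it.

Treewidth 2.
One such decomposition:
Bags: B1 = {1, 3, 4}  B2 = {1, 3, 7}  B3 = {1, 2, 7}  B4 = {2, 5, 7}  B5 = {2, 5, 6}  B6 = {5, 6, 8}
Tree: B1–B2, B2–B3, B3–B4, B4–B5, B5–B6

The largest bag has 3 vertices, giving width 2; this decomposition certifies tw(G) ≤ 2. The edges 4–3–7–1–4 form a cycle, so G is not a tree and its treewidth is at least 2. Combining the bounds, tw(G) = 2.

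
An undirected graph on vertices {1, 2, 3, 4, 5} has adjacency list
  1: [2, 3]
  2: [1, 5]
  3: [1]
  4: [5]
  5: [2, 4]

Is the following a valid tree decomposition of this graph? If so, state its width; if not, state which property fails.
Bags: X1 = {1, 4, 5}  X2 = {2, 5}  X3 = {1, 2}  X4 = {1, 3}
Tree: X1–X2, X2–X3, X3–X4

A tree decomposition must satisfy three properties: every vertex lies in some bag; for every edge, both endpoints lie together in some bag; and for every vertex, the bags containing it form a connected subtree. Here bags containing vertex 1 are not connected in the tree, so the decomposition is invalid.

No — bags containing vertex 1 are not connected in the tree.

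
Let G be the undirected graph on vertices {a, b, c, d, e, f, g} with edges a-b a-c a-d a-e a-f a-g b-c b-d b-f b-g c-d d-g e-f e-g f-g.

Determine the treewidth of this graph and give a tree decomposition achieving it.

Treewidth 3.
One optimal decomposition is:
Bags: B1 = {a, b, f, g}  B2 = {a, e, f, g}  B3 = {a, b, d, g}  B4 = {a, b, c, d}
Tree: B1–B2, B1–B3, B3–B4

Every bag has size at most 4, so the width is 4 − 1 = 3 and tw(G) ≤ 3. Conversely, {a, b, d, g} is a clique of size 4, and the vertices of any clique must share a bag in every tree decomposition; so some bag has ≥ 4 vertices and tw(G) ≥ 3. Hence tw(G) = 3 exactly.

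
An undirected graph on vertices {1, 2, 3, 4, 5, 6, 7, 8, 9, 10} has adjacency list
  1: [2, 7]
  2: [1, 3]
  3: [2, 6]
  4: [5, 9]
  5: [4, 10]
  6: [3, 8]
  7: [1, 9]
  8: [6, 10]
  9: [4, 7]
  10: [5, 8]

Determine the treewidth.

A width-2 tree decomposition is:
Bags: B1 = {4, 5, 10}  B2 = {4, 9, 10}  B3 = {7, 9, 10}  B4 = {1, 7, 10}  B5 = {1, 2, 10}  B6 = {2, 3, 10}  B7 = {3, 6, 10}  B8 = {6, 8, 10}
Tree: B1–B2, B2–B3, B3–B4, B4–B5, B5–B6, B6–B7, B7–B8
The largest bag has 3 vertices, giving width 2; this decomposition certifies tw(G) ≤ 2. Since 10–5–4–9–7–1–2–3–6–8–10 is a cycle in G, G is not acyclic. Forests are exactly the graphs of treewidth ≤ 1, so tw(G) ≥ 2. Hence tw(G) = 2 exactly.

2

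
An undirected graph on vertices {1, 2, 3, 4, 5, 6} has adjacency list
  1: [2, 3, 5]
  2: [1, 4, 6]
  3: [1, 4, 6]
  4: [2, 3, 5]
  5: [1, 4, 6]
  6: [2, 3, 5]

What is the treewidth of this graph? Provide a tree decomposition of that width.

Treewidth 3.
One such decomposition:
Bags: B1 = {2, 3, 5, 6}  B2 = {1, 2, 3, 5}  B3 = {2, 3, 4, 5}
Tree: B1–B2, B2–B3

Each bag holds 4 vertices, so the decomposition has width 3, which upper-bounds the treewidth. For the lower bound: the 4 vertex sets {5,6}, {1,2}, {3}, {4} are disjoint, each induces a connected subgraph, and every pair is joined by at least one edge of G. Contracting each set to a single vertex therefore yields K_{4} as a minor, and since treewidth is minor-monotone, tw(G) ≥ tw(K_{4}) = 3. Hence tw(G) = 3 exactly.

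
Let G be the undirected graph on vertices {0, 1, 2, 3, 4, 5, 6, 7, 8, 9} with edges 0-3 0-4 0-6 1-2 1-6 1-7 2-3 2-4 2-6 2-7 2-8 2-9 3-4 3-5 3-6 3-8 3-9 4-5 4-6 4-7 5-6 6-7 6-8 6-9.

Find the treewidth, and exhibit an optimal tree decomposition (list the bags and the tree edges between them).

Treewidth 3.
Bags: B1 = {2, 3, 6, 9}  B2 = {2, 3, 4, 6}  B3 = {0, 3, 4, 6}  B4 = {3, 4, 5, 6}  B5 = {2, 3, 6, 8}  B6 = {2, 4, 6, 7}  B7 = {1, 2, 6, 7}
Tree: B1–B2, B2–B3, B3–B4, B2–B5, B2–B6, B6–B7

Each bag holds 4 vertices, so the decomposition has width 3, which upper-bounds the treewidth. For the lower bound, the 4 vertices {0, 3, 4, 6} are pairwise adjacent, and any tree decomposition puts a clique entirely inside one bag — forcing width ≥ 3. Hence tw(G) = 3 exactly.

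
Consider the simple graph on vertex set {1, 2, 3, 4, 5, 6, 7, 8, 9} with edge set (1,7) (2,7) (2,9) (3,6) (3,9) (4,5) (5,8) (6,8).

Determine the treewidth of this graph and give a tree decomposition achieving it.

Treewidth 1.
Bags: B1 = {1, 7}  B2 = {2, 7}  B3 = {2, 9}  B4 = {3, 9}  B5 = {3, 6}  B6 = {6, 8}  B7 = {5, 8}  B8 = {4, 5}
Tree: B1–B2, B2–B3, B3–B4, B4–B5, B5–B6, B6–B7, B7–B8

Each bag holds 2 vertices, so the decomposition has width 1, which upper-bounds the treewidth. G has an edge, so its treewidth is at least 1. Therefore the treewidth is 1.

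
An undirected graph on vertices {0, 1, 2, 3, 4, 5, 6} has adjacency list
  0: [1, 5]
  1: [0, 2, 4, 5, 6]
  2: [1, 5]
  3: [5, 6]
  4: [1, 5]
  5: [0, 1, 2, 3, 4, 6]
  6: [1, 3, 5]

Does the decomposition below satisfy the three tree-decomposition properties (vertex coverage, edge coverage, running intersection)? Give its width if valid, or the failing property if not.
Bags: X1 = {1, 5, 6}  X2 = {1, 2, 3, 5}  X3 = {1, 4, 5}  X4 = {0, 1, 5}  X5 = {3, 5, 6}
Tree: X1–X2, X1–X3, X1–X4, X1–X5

A tree decomposition must satisfy three properties: every vertex lies in some bag; for every edge, both endpoints lie together in some bag; and for every vertex, the bags containing it form a connected subtree. Here bags containing vertex 3 are not connected in the tree, so the decomposition is invalid.

No — bags containing vertex 3 are not connected in the tree.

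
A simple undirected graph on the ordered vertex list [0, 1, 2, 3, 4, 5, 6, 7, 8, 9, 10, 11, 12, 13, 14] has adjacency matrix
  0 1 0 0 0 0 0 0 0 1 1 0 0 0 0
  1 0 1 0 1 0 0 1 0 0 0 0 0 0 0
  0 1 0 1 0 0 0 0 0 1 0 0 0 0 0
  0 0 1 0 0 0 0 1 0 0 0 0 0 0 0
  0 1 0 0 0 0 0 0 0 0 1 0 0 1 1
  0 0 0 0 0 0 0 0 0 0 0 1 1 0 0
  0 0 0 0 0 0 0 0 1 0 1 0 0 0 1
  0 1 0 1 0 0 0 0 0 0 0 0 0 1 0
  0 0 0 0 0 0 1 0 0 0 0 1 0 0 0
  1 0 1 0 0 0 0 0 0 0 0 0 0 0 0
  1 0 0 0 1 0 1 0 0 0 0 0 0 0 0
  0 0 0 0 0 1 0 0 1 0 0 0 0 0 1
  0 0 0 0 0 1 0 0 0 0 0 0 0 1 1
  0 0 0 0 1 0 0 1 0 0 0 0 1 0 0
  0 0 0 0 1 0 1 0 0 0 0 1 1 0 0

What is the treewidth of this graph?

A width-3 tree decomposition is:
Bags: B1 = {2, 3, 7, 9}  B2 = {1, 2, 7, 9}  B3 = {0, 1, 7, 9}  B4 = {0, 1, 7, 13}  B5 = {0, 1, 4, 13}  B6 = {0, 4, 10, 13}  B7 = {4, 10, 12, 13}  B8 = {4, 10, 12, 14}  B9 = {6, 10, 12, 14}  B10 = {5, 6, 12, 14}  B11 = {5, 6, 11, 14}  B12 = {5, 6, 8, 11}
Tree: B1–B2, B2–B3, B3–B4, B4–B5, B5–B6, B6–B7, B7–B8, B8–B9, B9–B10, B10–B11, B11–B12
Every bag has size at most 4, so the width is 4 − 1 = 3 and tw(G) ≤ 3. For the lower bound: the 4 vertex sets {2,3,9}, {7}, {1}, {0,4,10,13} are disjoint, each induces a connected subgraph, and every pair is joined by at least one edge of G. Contracting each set to a single vertex therefore yields K_{4} as a minor, and since treewidth is minor-monotone, tw(G) ≥ tw(K_{4}) = 3. Hence tw(G) = 3 exactly.

3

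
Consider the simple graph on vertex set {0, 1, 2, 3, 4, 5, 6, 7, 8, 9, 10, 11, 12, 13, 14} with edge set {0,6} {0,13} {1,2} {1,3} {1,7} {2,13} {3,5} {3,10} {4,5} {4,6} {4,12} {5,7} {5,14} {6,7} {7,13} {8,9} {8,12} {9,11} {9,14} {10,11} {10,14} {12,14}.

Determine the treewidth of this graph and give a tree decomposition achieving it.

Treewidth 3.
One optimal decomposition is:
Bags: B1 = {0, 1, 2, 13}  B2 = {0, 1, 7, 13}  B3 = {0, 1, 6, 7}  B4 = {1, 3, 6, 7}  B5 = {3, 5, 6, 7}  B6 = {3, 4, 5, 6}  B7 = {3, 4, 5, 10}  B8 = {4, 5, 10, 14}  B9 = {4, 10, 12, 14}  B10 = {10, 11, 12, 14}  B11 = {9, 11, 12, 14}  B12 = {8, 9, 11, 12}
Tree: B1–B2, B2–B3, B3–B4, B4–B5, B5–B6, B6–B7, B7–B8, B8–B9, B9–B10, B10–B11, B11–B12

The largest bag has 4 vertices, giving width 3; this decomposition certifies tw(G) ≤ 3. For the lower bound: the 4 vertex sets {0,2,13}, {1}, {7}, {3,4,5,6} are disjoint, each induces a connected subgraph, and every pair is joined by at least one edge of G. Contracting each set to a single vertex therefore yields K_{4} as a minor, and since treewidth is minor-monotone, tw(G) ≥ tw(K_{4}) = 3. Therefore the treewidth is 3.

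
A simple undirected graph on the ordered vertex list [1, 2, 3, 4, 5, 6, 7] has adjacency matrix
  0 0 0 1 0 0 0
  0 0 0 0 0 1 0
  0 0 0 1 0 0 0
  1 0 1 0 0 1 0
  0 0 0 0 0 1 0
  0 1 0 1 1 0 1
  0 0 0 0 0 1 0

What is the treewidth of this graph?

A width-1 tree decomposition is:
Bags: B1 = {4, 6}  B2 = {2, 6}  B3 = {3, 4}  B4 = {1, 4}  B5 = {6, 7}  B6 = {5, 6}
Tree: B1–B2, B1–B3, B1–B4, B1–B5, B1–B6
The largest bag has 2 vertices, giving width 1; this decomposition certifies tw(G) ≤ 1. Any graph with an edge has treewidth ≥ 1, and G has the edge 4–6. The upper and lower bounds meet at 1, so that is the treewidth.

1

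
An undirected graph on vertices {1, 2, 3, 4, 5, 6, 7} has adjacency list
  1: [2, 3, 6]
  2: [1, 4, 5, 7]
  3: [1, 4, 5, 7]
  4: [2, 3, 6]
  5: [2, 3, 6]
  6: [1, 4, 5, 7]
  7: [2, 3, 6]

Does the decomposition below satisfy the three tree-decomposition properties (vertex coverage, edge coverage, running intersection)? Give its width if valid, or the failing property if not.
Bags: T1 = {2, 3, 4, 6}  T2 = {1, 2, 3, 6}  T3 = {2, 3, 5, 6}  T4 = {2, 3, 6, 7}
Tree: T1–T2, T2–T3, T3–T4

Vertex coverage: the bags together contain {1, 2, 3, 4, 5, 6, 7}, the full vertex set. Edge coverage: each edge of G has both endpoints in at least one bag. Running intersection: for every vertex, the bags containing it form a connected subtree. All three properties hold, so this is a valid tree decomposition of width max|bag| − 1 = 3, and hence tw(G) ≤ 3.

Yes; width 3.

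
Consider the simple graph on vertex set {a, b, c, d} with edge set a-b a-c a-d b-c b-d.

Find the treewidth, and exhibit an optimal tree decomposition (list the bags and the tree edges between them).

The largest bag has 3 vertices, giving width 2; this decomposition certifies tw(G) ≤ 2. For the lower bound, the 3 vertices {a, b, d} are pairwise adjacent, and any tree decomposition puts a clique entirely inside one bag — forcing width ≥ 2. The upper and lower bounds meet at 2, so that is the treewidth.

Treewidth 2.
One optimal decomposition is:
Bags: B1 = {a, b, d}  B2 = {a, b, c}
Tree: B1–B2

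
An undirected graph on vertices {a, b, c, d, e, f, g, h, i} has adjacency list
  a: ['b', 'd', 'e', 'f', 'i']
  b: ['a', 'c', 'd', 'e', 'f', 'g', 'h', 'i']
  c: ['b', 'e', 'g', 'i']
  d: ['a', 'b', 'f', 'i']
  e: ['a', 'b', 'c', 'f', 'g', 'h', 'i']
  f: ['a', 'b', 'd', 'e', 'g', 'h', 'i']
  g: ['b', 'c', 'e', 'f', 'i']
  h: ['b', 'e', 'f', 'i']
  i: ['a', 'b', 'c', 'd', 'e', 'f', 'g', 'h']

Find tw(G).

A width-4 tree decomposition is:
Bags: B1 = {b, e, f, h, i}  B2 = {b, e, f, g, i}  B3 = {a, b, e, f, i}  B4 = {b, c, e, g, i}  B5 = {a, b, d, f, i}
Tree: B1–B2, B2–B3, B2–B4, B3–B5
The largest bag has 5 vertices, giving width 4; this decomposition certifies tw(G) ≤ 4. For the lower bound, the 5 vertices {b, c, e, g, i} are pairwise adjacent, and any tree decomposition puts a clique entirely inside one bag — forcing width ≥ 4. Combining the bounds, tw(G) = 4.

4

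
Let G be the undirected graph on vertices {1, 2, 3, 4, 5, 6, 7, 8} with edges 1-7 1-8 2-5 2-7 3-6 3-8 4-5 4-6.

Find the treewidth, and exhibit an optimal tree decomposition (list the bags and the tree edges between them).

Treewidth 2.
One such decomposition:
Bags: B1 = {1, 3, 8}  B2 = {1, 3, 6}  B3 = {1, 4, 6}  B4 = {1, 4, 5}  B5 = {1, 2, 5}  B6 = {1, 2, 7}
Tree: B1–B2, B2–B3, B3–B4, B4–B5, B5–B6

Every bag has size at most 3, so the width is 3 − 1 = 2 and tw(G) ≤ 2. The edges 1–8–3–6–4–5–2–7–1 form a cycle, so G is not a tree and its treewidth is at least 2. Hence tw(G) = 2 exactly.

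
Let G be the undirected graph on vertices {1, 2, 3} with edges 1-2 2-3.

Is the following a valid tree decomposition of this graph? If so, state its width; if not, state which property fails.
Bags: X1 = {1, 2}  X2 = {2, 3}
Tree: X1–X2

Vertex coverage: the bags together contain {1, 2, 3}, the full vertex set. Edge coverage: each edge of G has both endpoints in at least one bag. Running intersection: for every vertex, the bags containing it form a connected subtree. All three properties hold, so this is a valid tree decomposition of width max|bag| − 1 = 1, and hence tw(G) ≤ 1.

Yes; width 1.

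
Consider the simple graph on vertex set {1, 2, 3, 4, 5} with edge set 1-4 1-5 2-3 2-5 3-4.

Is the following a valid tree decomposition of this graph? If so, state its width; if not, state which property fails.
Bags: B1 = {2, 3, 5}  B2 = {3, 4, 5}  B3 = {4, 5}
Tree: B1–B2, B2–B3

No — vertex 1 appears in no bag.

A tree decomposition must satisfy three properties: every vertex lies in some bag; for every edge, both endpoints lie together in some bag; and for every vertex, the bags containing it form a connected subtree. Here vertex 1 appears in no bag, so the decomposition is invalid.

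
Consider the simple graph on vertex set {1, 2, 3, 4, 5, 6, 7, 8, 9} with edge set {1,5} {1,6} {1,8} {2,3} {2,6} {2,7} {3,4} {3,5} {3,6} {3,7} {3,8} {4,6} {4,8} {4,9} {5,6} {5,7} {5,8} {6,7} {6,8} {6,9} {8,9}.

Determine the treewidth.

A width-3 tree decomposition is:
Bags: B1 = {3, 4, 6, 8}  B2 = {4, 6, 8, 9}  B3 = {3, 5, 6, 8}  B4 = {1, 5, 6, 8}  B5 = {3, 5, 6, 7}  B6 = {2, 3, 6, 7}
Tree: B1–B2, B1–B3, B3–B4, B3–B5, B5–B6
Each bag holds 4 vertices, so the decomposition has width 3, which upper-bounds the treewidth. On the other hand G contains the 4-clique {1, 5, 6, 8}. A clique must lie in a single bag of any decomposition, so no decomposition can have width below 3. The upper and lower bounds meet at 3, so that is the treewidth.

3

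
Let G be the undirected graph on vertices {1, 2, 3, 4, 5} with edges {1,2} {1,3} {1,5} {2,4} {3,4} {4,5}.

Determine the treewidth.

2

A width-2 tree decomposition is:
Bags: B1 = {1, 3, 4}  B2 = {1, 2, 4}  B3 = {1, 4, 5}
Tree: B1–B2, B2–B3
Every bag has size at most 3, so the width is 3 − 1 = 2 and tw(G) ≤ 2. Since 1–3–4–2–1 is a cycle in G, G is not acyclic. Forests are exactly the graphs of treewidth ≤ 1, so tw(G) ≥ 2. Hence tw(G) = 2 exactly.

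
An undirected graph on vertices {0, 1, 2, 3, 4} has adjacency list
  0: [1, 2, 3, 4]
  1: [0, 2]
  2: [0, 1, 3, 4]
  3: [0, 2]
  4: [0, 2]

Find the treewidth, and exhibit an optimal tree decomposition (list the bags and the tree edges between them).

Treewidth 2.
Bags: B1 = {0, 2, 3}  B2 = {0, 2, 4}  B3 = {0, 1, 2}
Tree: B1–B2, B2–B3

The largest bag has 3 vertices, giving width 2; this decomposition certifies tw(G) ≤ 2. On the other hand G contains the 3-clique {0, 1, 2}. A clique must lie in a single bag of any decomposition, so no decomposition can have width below 2. Combining the bounds, tw(G) = 2.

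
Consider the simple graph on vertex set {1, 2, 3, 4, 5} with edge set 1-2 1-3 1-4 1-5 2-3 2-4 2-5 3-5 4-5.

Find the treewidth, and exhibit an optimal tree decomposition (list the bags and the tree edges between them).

Treewidth 3.
One such decomposition:
Bags: B1 = {1, 2, 3, 5}  B2 = {1, 2, 4, 5}
Tree: B1–B2

Each bag holds 4 vertices, so the decomposition has width 3, which upper-bounds the treewidth. Conversely, {1, 2, 3, 5} is a clique of size 4, and the vertices of any clique must share a bag in every tree decomposition; so some bag has ≥ 4 vertices and tw(G) ≥ 3. Combining the bounds, tw(G) = 3.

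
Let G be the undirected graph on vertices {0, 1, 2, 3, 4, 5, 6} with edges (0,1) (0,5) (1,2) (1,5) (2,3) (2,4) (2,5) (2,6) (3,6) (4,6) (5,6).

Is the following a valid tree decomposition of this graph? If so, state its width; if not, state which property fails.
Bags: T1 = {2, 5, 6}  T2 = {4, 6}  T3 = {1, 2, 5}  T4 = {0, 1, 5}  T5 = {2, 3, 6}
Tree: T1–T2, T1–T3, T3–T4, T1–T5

A tree decomposition must satisfy three properties: every vertex lies in some bag; for every edge, both endpoints lie together in some bag; and for every vertex, the bags containing it form a connected subtree. Here edge (2,4) lies in no bag, so the decomposition is invalid.

No — edge (2,4) lies in no bag.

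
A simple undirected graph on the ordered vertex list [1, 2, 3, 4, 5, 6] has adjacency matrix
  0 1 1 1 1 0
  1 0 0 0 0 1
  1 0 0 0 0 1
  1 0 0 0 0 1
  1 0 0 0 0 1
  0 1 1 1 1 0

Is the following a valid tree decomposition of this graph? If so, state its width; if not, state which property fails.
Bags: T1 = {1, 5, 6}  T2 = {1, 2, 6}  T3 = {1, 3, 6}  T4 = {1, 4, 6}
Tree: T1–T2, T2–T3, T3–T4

Yes; width 2.

Checking the three conditions: (i) the bags cover all of {1, 2, 3, 4, 5, 6}; (ii) for each edge, some bag contains both endpoints; (iii) the bags containing any fixed vertex form a subtree. All hold, so the decomposition is valid with width 3 − 1 = 2.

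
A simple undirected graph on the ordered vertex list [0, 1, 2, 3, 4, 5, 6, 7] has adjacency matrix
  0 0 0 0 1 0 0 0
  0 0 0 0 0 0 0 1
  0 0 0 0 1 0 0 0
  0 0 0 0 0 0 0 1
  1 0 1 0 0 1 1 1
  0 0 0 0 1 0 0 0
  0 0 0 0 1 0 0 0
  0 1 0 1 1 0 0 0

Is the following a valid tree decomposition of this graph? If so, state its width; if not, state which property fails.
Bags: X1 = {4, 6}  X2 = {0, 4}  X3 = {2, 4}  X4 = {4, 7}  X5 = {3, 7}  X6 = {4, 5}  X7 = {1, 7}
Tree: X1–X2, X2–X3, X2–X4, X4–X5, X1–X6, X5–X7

Every vertex of G appears in some bag (union = {0, 1, 2, 3, 4, 5, 6, 7}); every edge is covered by a bag; and for each vertex v the set of bags containing v is connected in the bag tree. The decomposition is therefore valid. The largest bag has 2 vertices, so the width is 1.

Yes; width 1.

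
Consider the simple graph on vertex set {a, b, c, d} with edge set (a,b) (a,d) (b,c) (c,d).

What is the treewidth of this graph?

2

A width-2 tree decomposition is:
Bags: B1 = {a, b, d}  B2 = {b, c, d}
Tree: B1–B2
The largest bag has 3 vertices, giving width 2; this decomposition certifies tw(G) ≤ 2. For the lower bound, G contains the cycle d–a–b–c–d, so G is not a forest; only forests have treewidth ≤ 1, hence tw(G) ≥ 2. The upper and lower bounds meet at 2, so that is the treewidth.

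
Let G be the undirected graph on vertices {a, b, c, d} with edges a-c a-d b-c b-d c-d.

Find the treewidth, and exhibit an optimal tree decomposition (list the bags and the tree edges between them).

The largest bag has 3 vertices, giving width 2; this decomposition certifies tw(G) ≤ 2. On the other hand G contains the 3-clique {a, c, d}. A clique must lie in a single bag of any decomposition, so no decomposition can have width below 2. The upper and lower bounds meet at 2, so that is the treewidth.

Treewidth 2.
Bags: B1 = {a, c, d}  B2 = {b, c, d}
Tree: B1–B2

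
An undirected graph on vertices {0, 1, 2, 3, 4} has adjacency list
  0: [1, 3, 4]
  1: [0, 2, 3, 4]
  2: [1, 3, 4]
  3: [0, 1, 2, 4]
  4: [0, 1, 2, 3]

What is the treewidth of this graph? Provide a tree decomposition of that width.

Treewidth 3.
One optimal decomposition is:
Bags: B1 = {1, 2, 3, 4}  B2 = {0, 1, 3, 4}
Tree: B1–B2

The largest bag has 4 vertices, giving width 3; this decomposition certifies tw(G) ≤ 3. Conversely, {0, 1, 3, 4} is a clique of size 4, and the vertices of any clique must share a bag in every tree decomposition; so some bag has ≥ 4 vertices and tw(G) ≥ 3. Combining the bounds, tw(G) = 3.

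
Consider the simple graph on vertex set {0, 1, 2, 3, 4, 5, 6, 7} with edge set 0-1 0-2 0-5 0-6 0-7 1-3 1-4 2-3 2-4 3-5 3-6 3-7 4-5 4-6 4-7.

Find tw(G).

3

A width-3 tree decomposition is:
Bags: B1 = {0, 3, 4, 5}  B2 = {0, 3, 4, 7}  B3 = {0, 2, 3, 4}  B4 = {0, 3, 4, 6}  B5 = {0, 1, 3, 4}
Tree: B1–B2, B2–B3, B3–B4, B4–B5
Every bag has size at most 4, so the width is 4 − 1 = 3 and tw(G) ≤ 3. For the lower bound: the 4 vertex sets {0,5}, {4,7}, {3}, {2} are disjoint, each induces a connected subgraph, and every pair is joined by at least one edge of G. Contracting each set to a single vertex therefore yields K_{4} as a minor, and since treewidth is minor-monotone, tw(G) ≥ tw(K_{4}) = 3. Combining the bounds, tw(G) = 3.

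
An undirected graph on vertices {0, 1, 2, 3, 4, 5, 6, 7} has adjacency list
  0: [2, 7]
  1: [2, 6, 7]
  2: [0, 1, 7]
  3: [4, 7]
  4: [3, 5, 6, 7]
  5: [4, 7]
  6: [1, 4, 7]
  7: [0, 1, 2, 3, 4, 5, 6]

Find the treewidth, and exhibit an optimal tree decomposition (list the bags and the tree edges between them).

The largest bag has 3 vertices, giving width 2; this decomposition certifies tw(G) ≤ 2. Conversely, {0, 2, 7} is a clique of size 3, and the vertices of any clique must share a bag in every tree decomposition; so some bag has ≥ 3 vertices and tw(G) ≥ 2. Therefore the treewidth is 2.

Treewidth 2.
One optimal decomposition is:
Bags: B1 = {3, 4, 7}  B2 = {4, 5, 7}  B3 = {4, 6, 7}  B4 = {1, 6, 7}  B5 = {1, 2, 7}  B6 = {0, 2, 7}
Tree: B1–B2, B2–B3, B3–B4, B4–B5, B5–B6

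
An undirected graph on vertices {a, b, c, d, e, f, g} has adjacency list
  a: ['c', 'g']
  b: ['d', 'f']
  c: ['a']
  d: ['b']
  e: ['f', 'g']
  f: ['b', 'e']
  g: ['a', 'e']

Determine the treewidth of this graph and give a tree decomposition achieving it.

Treewidth 1.
Bags: B1 = {a, c}  B2 = {a, g}  B3 = {e, g}  B4 = {e, f}  B5 = {b, f}  B6 = {b, d}
Tree: B1–B2, B2–B3, B3–B4, B4–B5, B5–B6

Every bag has size at most 2, so the width is 2 − 1 = 1 and tw(G) ≤ 1. Any graph with an edge has treewidth ≥ 1, and G has the edge c–a. Therefore the treewidth is 1.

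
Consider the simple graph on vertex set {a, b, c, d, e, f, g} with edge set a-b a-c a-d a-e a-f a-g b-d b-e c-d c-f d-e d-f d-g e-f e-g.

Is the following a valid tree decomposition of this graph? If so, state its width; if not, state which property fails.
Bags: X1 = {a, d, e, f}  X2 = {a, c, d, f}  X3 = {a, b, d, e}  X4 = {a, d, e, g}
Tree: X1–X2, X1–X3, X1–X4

Yes; width 3.

Every vertex of G appears in some bag (union = {a, b, c, d, e, f, g}); every edge is covered by a bag; and for each vertex v the set of bags containing v is connected in the bag tree. The decomposition is therefore valid. The largest bag has 4 vertices, so the width is 3.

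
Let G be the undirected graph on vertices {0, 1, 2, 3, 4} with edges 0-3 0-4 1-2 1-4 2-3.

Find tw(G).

2

A width-2 tree decomposition is:
Bags: B1 = {0, 1, 4}  B2 = {0, 1, 2}  B3 = {0, 2, 3}
Tree: B1–B2, B2–B3
The largest bag has 3 vertices, giving width 2; this decomposition certifies tw(G) ≤ 2. For the lower bound, G contains the cycle 0–4–1–2–3–0, so G is not a forest; only forests have treewidth ≤ 1, hence tw(G) ≥ 2. Hence tw(G) = 2 exactly.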